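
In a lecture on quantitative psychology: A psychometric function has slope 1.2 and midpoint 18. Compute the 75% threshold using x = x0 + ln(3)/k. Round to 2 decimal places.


At P = 0.75: 0.75 = 1/(1 + e^(-k*(x-x0)))
Solving: e^(-k*(x-x0)) = 1/3
x = x0 + ln(3)/k
ln(3) = 1.0986
x = 18 + 1.0986/1.2
= 18 + 0.9155
= 18.92


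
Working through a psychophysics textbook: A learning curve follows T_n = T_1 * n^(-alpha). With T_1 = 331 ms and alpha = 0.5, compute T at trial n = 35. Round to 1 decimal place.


T_n = 331 * 35^(-0.5)
35^(-0.5) = 0.169031
T_n = 331 * 0.169031
= 55.9 ms


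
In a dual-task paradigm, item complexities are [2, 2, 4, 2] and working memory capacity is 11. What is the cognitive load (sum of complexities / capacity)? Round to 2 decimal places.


Total complexity = 2 + 2 + 4 + 2 = 10
Load = total / capacity = 10 / 11
= 0.91


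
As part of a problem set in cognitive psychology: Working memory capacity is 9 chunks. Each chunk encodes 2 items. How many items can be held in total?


Total items = chunks * items_per_chunk
= 9 * 2
= 18


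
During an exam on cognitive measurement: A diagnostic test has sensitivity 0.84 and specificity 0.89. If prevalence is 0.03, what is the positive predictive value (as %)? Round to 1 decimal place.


PPV = (sens * prev) / (sens * prev + (1-spec) * (1-prev))
Numerator = 0.84 * 0.03 = 0.0252
P(positive and no disease) = (1 - spec) * (1 - prev) = (1 - 0.89) * (1 - 0.03) = 0.1067
Denominator = 0.0252 + 0.1067 = 0.1319
PPV = 0.0252 / 0.1319 = 0.191054
As percentage = 19.1


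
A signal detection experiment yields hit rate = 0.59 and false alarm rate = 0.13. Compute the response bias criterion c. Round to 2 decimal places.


c = -0.5 * (z(HR) + z(FAR))
z(0.59) = 0.2275
z(0.13) = -1.1264
c = -0.5 * (0.2275 + -1.1264)
= -0.5 * -0.8989
= 0.45


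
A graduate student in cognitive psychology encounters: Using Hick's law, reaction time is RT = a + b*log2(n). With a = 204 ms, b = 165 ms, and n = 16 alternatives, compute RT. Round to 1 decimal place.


RT = 204 + 165 * log2(16)
log2(16) = 4.0
RT = 204 + 165 * 4.0
= 204 + 660.0
= 864.0 ms


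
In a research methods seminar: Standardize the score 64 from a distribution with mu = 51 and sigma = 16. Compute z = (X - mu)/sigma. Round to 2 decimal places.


z = (X - mu) / sigma
= (64 - 51) / 16
= 13 / 16
= 0.81


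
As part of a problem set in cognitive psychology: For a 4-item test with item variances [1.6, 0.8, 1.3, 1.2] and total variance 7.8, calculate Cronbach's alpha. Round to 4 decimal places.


alpha = (k/(k-1)) * (1 - sum(s_i^2)/s_total^2)
sum(item variances) = 4.9
k/(k-1) = 4/3 = 1.333333
1 - 4.9/7.8 = 1 - 0.628205 = 0.371795
alpha = 1.333333 * 0.371795
= 0.4957


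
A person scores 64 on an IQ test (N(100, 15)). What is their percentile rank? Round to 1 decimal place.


z = (IQ - mean) / SD
z = (64 - 100) / 15 = -2.4
Percentile = Phi(-2.4) * 100
Phi(-2.4) = 0.008198
= 0.8


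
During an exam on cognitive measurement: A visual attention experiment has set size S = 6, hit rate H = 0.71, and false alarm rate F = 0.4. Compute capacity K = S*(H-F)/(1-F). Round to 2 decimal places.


K = S * (H - F) / (1 - F)
H - F = 0.31
1 - F = 0.6
K = 6 * 0.31 / 0.6
= 3.10


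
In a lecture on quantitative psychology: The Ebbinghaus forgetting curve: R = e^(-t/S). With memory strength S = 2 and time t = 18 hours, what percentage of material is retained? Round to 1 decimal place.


R = e^(-t/S)
-t/S = -18/2 = -9.0
R = e^(-9.0) = 0.000123
Percentage = 0.000123 * 100
= 0.0


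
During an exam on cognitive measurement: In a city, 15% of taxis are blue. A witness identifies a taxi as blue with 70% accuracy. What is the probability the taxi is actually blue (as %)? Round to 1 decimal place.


P(blue | says blue) = P(says blue | blue)*P(blue) / [P(says blue | blue)*P(blue) + P(says blue | not blue)*P(not blue)]
Numerator = 0.7 * 0.15 = 0.105
False identification = 0.3 * 0.85 = 0.255
P = 0.105 / (0.105 + 0.255)
= 0.105 / 0.36
As percentage = 29.2


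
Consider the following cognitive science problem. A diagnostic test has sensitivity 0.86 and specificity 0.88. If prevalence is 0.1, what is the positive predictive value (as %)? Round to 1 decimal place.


PPV = (sens * prev) / (sens * prev + (1-spec) * (1-prev))
Numerator = 0.86 * 0.1 = 0.086
P(positive and no disease) = (1 - spec) * (1 - prev) = (1 - 0.88) * (1 - 0.1) = 0.108
Denominator = 0.086 + 0.108 = 0.194
PPV = 0.086 / 0.194 = 0.443299
As percentage = 44.3


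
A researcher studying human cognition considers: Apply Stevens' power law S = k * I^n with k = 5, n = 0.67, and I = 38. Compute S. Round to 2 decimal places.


S = 5 * 38^0.67
38^0.67 = 11.4408
S = 5 * 11.4408
= 57.20


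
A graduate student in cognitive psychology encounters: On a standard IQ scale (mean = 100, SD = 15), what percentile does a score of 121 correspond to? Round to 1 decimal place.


z = (IQ - mean) / SD
z = (121 - 100) / 15 = 1.4
Percentile = Phi(1.4) * 100
Phi(1.4) = 0.919243
= 91.9


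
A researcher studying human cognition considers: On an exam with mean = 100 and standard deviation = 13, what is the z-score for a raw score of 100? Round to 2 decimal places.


z = (X - mu) / sigma
= (100 - 100) / 13
= 0 / 13
= 0.00


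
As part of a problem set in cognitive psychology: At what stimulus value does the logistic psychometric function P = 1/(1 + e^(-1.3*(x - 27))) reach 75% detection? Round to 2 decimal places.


At P = 0.75: 0.75 = 1/(1 + e^(-k*(x-x0)))
Solving: e^(-k*(x-x0)) = 1/3
x = x0 + ln(3)/k
ln(3) = 1.0986
x = 27 + 1.0986/1.3
= 27 + 0.8451
= 27.85


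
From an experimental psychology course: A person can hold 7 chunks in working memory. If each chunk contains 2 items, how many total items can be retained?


Total items = chunks * items_per_chunk
= 7 * 2
= 14


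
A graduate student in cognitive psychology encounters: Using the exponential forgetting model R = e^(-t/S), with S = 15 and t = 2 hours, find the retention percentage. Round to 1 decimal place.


R = e^(-t/S)
-t/S = -2/15 = -0.133333
R = e^(-0.133333) = 0.875174
Percentage = 0.875174 * 100
= 87.5


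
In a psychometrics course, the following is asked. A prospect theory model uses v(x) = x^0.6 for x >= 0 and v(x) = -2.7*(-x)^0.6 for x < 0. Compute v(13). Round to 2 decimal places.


Since x = 13 >= 0, use v(x) = x^0.6
13^0.6 = 4.6598
v(13) = 4.66


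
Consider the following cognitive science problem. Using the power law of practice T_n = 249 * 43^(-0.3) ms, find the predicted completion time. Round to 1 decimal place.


T_n = 249 * 43^(-0.3)
43^(-0.3) = 0.323563
T_n = 249 * 0.323563
= 80.6 ms


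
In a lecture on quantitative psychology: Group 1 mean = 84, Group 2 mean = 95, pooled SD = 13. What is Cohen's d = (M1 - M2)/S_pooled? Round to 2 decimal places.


Cohen's d = (M1 - M2) / S_pooled
= (84 - 95) / 13
= -11 / 13
= -0.85


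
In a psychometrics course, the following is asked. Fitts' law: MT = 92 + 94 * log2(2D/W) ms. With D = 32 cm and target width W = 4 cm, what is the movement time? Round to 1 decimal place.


MT = 92 + 94 * log2(2*32/4)
2D/W = 16.0
log2(16.0) = 4.0
MT = 92 + 94 * 4.0
= 468.0 ms


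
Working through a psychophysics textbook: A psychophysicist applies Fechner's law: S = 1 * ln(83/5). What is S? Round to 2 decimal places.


S = 1 * ln(83/5)
I/I0 = 16.6
ln(16.6) = 2.8094
S = 1 * 2.8094
= 2.81


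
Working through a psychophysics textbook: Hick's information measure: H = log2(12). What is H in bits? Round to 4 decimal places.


H = log2(n)
H = log2(12)
= 3.5850


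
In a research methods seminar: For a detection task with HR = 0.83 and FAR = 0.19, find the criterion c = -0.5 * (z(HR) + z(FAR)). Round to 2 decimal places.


c = -0.5 * (z(HR) + z(FAR))
z(0.83) = 0.9542
z(0.19) = -0.8779
c = -0.5 * (0.9542 + -0.8779)
= -0.5 * 0.0763
= -0.04


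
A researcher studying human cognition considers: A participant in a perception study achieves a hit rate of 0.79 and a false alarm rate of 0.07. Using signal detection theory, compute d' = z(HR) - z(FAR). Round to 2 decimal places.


d' = z(HR) - z(FAR)
z(0.79) = 0.8064
z(0.07) = -1.4758
d' = 0.8064 - -1.4758
= 2.28


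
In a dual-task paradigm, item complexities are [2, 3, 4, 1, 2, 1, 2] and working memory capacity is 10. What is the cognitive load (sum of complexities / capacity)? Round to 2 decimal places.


Total complexity = 2 + 3 + 4 + 1 + 2 + 1 + 2 = 15
Load = total / capacity = 15 / 10
= 1.50


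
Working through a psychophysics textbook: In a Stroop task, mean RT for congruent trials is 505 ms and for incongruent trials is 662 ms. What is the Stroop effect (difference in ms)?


Stroop effect = RT(incongruent) - RT(congruent)
= 662 - 505
= 157 ms


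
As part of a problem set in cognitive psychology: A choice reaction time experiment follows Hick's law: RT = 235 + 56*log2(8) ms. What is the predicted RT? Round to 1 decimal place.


RT = 235 + 56 * log2(8)
log2(8) = 3.0
RT = 235 + 56 * 3.0
= 235 + 168.0
= 403.0 ms


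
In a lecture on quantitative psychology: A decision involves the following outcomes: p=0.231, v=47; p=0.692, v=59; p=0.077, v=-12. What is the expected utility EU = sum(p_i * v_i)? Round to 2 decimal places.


EU = sum(p_i * v_i)
0.231 * 47 = 10.857
0.692 * 59 = 40.828
0.077 * -12 = -0.924
EU = 10.857 + 40.828 + -0.924
= 50.76


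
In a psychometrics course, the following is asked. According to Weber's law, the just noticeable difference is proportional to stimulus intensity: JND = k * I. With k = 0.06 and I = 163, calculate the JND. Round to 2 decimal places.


JND = k * I
JND = 0.06 * 163
= 9.78


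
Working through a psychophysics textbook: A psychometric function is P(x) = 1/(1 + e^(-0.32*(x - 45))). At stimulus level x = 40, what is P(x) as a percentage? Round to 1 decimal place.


P(x) = 1/(1 + e^(-0.32*(40 - 45)))
Exponent = -0.32 * -5 = 1.6
e^(1.6) = 4.953032
P = 1/(1 + 4.953032) = 0.167982
Percentage = 16.8


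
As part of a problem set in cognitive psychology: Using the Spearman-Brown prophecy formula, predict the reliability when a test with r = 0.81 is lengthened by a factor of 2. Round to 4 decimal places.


r_new = n*r / (1 + (n-1)*r)
Numerator = 2 * 0.81 = 1.62
Denominator = 1 + 1 * 0.81 = 1.81
r_new = 1.62 / 1.81
= 0.8950


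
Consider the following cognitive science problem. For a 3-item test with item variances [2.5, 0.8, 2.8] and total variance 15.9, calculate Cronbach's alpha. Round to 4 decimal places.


alpha = (k/(k-1)) * (1 - sum(s_i^2)/s_total^2)
sum(item variances) = 6.1
k/(k-1) = 3/2 = 1.5
1 - 6.1/15.9 = 1 - 0.383648 = 0.616352
alpha = 1.5 * 0.616352
= 0.9245


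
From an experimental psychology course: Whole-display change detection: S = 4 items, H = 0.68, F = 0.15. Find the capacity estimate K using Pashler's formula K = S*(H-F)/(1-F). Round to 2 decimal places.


K = S * (H - F) / (1 - F)
H - F = 0.53
1 - F = 0.85
K = 4 * 0.53 / 0.85
= 2.49


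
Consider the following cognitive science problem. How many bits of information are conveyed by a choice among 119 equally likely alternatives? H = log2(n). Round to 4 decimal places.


H = log2(n)
H = log2(119)
= 6.8948


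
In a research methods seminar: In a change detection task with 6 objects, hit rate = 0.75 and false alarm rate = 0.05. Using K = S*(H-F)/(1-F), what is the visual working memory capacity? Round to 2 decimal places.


K = S * (H - F) / (1 - F)
H - F = 0.7
1 - F = 0.95
K = 6 * 0.7 / 0.95
= 4.42


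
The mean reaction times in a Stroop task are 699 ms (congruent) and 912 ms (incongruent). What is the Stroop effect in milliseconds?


Stroop effect = RT(incongruent) - RT(congruent)
= 912 - 699
= 213 ms


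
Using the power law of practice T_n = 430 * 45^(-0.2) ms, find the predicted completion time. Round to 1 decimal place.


T_n = 430 * 45^(-0.2)
45^(-0.2) = 0.467044
T_n = 430 * 0.467044
= 200.8 ms


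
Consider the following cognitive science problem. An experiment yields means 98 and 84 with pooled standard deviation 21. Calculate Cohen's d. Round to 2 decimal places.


Cohen's d = (M1 - M2) / S_pooled
= (98 - 84) / 21
= 14 / 21
= 0.67


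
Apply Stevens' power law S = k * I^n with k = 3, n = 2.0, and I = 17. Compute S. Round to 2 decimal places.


S = 3 * 17^2.0
17^2.0 = 289.0
S = 3 * 289.0
= 867.00


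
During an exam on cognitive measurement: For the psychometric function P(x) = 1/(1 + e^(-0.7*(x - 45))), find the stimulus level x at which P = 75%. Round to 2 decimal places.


At P = 0.75: 0.75 = 1/(1 + e^(-k*(x-x0)))
Solving: e^(-k*(x-x0)) = 1/3
x = x0 + ln(3)/k
ln(3) = 1.0986
x = 45 + 1.0986/0.7
= 45 + 1.5694
= 46.57


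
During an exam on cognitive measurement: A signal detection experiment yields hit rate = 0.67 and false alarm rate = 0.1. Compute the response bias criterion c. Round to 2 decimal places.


c = -0.5 * (z(HR) + z(FAR))
z(0.67) = 0.4399
z(0.1) = -1.2816
c = -0.5 * (0.4399 + -1.2816)
= -0.5 * -0.8417
= 0.42


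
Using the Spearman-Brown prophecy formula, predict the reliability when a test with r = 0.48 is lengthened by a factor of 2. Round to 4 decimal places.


r_new = n*r / (1 + (n-1)*r)
Numerator = 2 * 0.48 = 0.96
Denominator = 1 + 1 * 0.48 = 1.48
r_new = 0.96 / 1.48
= 0.6486


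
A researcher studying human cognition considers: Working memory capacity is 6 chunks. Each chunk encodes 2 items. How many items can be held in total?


Total items = chunks * items_per_chunk
= 6 * 2
= 12


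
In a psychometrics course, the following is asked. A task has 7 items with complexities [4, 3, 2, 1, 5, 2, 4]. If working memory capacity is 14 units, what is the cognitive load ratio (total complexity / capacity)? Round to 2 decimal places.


Total complexity = 4 + 3 + 2 + 1 + 5 + 2 + 4 = 21
Load = total / capacity = 21 / 14
= 1.50


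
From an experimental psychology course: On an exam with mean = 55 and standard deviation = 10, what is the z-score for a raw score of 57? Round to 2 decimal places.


z = (X - mu) / sigma
= (57 - 55) / 10
= 2 / 10
= 0.20


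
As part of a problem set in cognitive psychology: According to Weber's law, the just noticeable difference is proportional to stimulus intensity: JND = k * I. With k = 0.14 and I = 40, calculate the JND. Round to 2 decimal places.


JND = k * I
JND = 0.14 * 40
= 5.60


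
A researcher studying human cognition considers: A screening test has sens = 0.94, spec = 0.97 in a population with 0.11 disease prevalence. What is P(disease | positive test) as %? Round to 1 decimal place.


PPV = (sens * prev) / (sens * prev + (1-spec) * (1-prev))
Numerator = 0.94 * 0.11 = 0.1034
P(positive and no disease) = (1 - spec) * (1 - prev) = (1 - 0.97) * (1 - 0.11) = 0.0267
Denominator = 0.1034 + 0.0267 = 0.1301
PPV = 0.1034 / 0.1301 = 0.794773
As percentage = 79.5


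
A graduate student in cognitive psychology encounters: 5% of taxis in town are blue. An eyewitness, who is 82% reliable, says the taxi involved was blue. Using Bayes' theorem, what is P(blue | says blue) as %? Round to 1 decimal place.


P(blue | says blue) = P(says blue | blue)*P(blue) / [P(says blue | blue)*P(blue) + P(says blue | not blue)*P(not blue)]
Numerator = 0.82 * 0.05 = 0.041
False identification = 0.18 * 0.95 = 0.171
P = 0.041 / (0.041 + 0.171)
= 0.041 / 0.212
As percentage = 19.3


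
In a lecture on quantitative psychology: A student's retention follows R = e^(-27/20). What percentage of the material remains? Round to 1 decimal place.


R = e^(-t/S)
-t/S = -27/20 = -1.35
R = e^(-1.35) = 0.25924
Percentage = 0.25924 * 100
= 25.9


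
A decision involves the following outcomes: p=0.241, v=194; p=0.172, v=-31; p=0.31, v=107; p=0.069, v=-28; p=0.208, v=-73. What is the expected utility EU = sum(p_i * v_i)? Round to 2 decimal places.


EU = sum(p_i * v_i)
0.241 * 194 = 46.754
0.172 * -31 = -5.332
0.31 * 107 = 33.17
0.069 * -28 = -1.932
0.208 * -73 = -15.184
EU = 46.754 + -5.332 + 33.17 + -1.932 + -15.184
= 57.48


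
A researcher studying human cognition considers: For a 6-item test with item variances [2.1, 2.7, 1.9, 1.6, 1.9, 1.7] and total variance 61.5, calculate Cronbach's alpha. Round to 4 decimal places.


alpha = (k/(k-1)) * (1 - sum(s_i^2)/s_total^2)
sum(item variances) = 11.9
k/(k-1) = 6/5 = 1.2
1 - 11.9/61.5 = 1 - 0.193496 = 0.806504
alpha = 1.2 * 0.806504
= 0.9678


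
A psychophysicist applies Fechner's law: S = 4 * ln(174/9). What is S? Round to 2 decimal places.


S = 4 * ln(174/9)
I/I0 = 19.333333
ln(19.333333) = 2.9618
S = 4 * 2.9618
= 11.85


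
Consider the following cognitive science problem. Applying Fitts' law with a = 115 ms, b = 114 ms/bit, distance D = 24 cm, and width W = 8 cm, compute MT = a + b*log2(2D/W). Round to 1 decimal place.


MT = 115 + 114 * log2(2*24/8)
2D/W = 6.0
log2(6.0) = 2.585
MT = 115 + 114 * 2.585
= 409.7 ms


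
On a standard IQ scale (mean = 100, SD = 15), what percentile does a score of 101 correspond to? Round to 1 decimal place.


z = (IQ - mean) / SD
z = (101 - 100) / 15 = 0.0667
Percentile = Phi(0.0667) * 100
Phi(0.0667) = 0.52659
= 52.7


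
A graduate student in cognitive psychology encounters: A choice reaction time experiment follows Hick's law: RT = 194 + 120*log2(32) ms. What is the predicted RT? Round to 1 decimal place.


RT = 194 + 120 * log2(32)
log2(32) = 5.0
RT = 194 + 120 * 5.0
= 194 + 600.0
= 794.0 ms


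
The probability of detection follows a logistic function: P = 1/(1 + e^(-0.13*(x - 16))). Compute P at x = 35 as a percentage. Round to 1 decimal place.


P(x) = 1/(1 + e^(-0.13*(35 - 16)))
Exponent = -0.13 * 19 = -2.47
e^(-2.47) = 0.084585
P = 1/(1 + 0.084585) = 0.922012
Percentage = 92.2


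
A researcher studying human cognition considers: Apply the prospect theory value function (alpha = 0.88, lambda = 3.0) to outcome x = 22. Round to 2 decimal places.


Since x = 22 >= 0, use v(x) = x^0.88
22^0.88 = 15.1821
v(22) = 15.18


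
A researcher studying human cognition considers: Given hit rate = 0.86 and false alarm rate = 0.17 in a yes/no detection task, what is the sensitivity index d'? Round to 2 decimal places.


d' = z(HR) - z(FAR)
z(0.86) = 1.0803
z(0.17) = -0.9542
d' = 1.0803 - -0.9542
= 2.03


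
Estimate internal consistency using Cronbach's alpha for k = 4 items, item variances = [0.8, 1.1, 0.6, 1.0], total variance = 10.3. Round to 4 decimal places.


alpha = (k/(k-1)) * (1 - sum(s_i^2)/s_total^2)
sum(item variances) = 3.5
k/(k-1) = 4/3 = 1.333333
1 - 3.5/10.3 = 1 - 0.339806 = 0.660194
alpha = 1.333333 * 0.660194
= 0.8803


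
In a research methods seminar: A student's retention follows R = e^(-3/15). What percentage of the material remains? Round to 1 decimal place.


R = e^(-t/S)
-t/S = -3/15 = -0.2
R = e^(-0.2) = 0.818731
Percentage = 0.818731 * 100
= 81.9


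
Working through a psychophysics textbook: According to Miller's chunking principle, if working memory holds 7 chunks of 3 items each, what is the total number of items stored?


Total items = chunks * items_per_chunk
= 7 * 3
= 21


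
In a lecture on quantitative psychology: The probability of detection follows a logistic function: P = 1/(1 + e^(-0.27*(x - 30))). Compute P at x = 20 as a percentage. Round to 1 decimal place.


P(x) = 1/(1 + e^(-0.27*(20 - 30)))
Exponent = -0.27 * -10 = 2.7
e^(2.7) = 14.879732
P = 1/(1 + 14.879732) = 0.062973
Percentage = 6.3


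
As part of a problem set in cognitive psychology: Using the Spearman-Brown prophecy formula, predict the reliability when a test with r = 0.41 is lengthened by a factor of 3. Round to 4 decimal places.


r_new = n*r / (1 + (n-1)*r)
Numerator = 3 * 0.41 = 1.23
Denominator = 1 + 2 * 0.41 = 1.82
r_new = 1.23 / 1.82
= 0.6758


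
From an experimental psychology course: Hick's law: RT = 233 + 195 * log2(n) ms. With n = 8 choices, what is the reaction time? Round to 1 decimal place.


RT = 233 + 195 * log2(8)
log2(8) = 3.0
RT = 233 + 195 * 3.0
= 233 + 585.0
= 818.0 ms


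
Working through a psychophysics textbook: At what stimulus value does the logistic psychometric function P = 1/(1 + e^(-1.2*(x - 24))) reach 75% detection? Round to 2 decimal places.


At P = 0.75: 0.75 = 1/(1 + e^(-k*(x-x0)))
Solving: e^(-k*(x-x0)) = 1/3
x = x0 + ln(3)/k
ln(3) = 1.0986
x = 24 + 1.0986/1.2
= 24 + 0.9155
= 24.92


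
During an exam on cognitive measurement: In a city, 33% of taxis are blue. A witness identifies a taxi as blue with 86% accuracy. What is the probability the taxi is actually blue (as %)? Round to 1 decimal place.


P(blue | says blue) = P(says blue | blue)*P(blue) / [P(says blue | blue)*P(blue) + P(says blue | not blue)*P(not blue)]
Numerator = 0.86 * 0.33 = 0.2838
False identification = 0.14 * 0.67 = 0.0938
P = 0.2838 / (0.2838 + 0.0938)
= 0.2838 / 0.3776
As percentage = 75.2


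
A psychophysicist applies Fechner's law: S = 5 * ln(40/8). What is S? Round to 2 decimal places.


S = 5 * ln(40/8)
I/I0 = 5.0
ln(5.0) = 1.6094
S = 5 * 1.6094
= 8.05


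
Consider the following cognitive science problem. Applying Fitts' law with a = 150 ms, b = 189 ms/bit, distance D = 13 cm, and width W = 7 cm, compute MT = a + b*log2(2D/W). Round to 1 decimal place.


MT = 150 + 189 * log2(2*13/7)
2D/W = 3.714286
log2(3.714286) = 1.8931
MT = 150 + 189 * 1.8931
= 507.8 ms


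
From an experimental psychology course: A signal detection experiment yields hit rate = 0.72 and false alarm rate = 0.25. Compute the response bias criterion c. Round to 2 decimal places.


c = -0.5 * (z(HR) + z(FAR))
z(0.72) = 0.5828
z(0.25) = -0.6745
c = -0.5 * (0.5828 + -0.6745)
= -0.5 * -0.0917
= 0.05


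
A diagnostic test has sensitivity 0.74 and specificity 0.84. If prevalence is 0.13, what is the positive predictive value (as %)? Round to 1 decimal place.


PPV = (sens * prev) / (sens * prev + (1-spec) * (1-prev))
Numerator = 0.74 * 0.13 = 0.0962
P(positive and no disease) = (1 - spec) * (1 - prev) = (1 - 0.84) * (1 - 0.13) = 0.1392
Denominator = 0.0962 + 0.1392 = 0.2354
PPV = 0.0962 / 0.2354 = 0.408666
As percentage = 40.9


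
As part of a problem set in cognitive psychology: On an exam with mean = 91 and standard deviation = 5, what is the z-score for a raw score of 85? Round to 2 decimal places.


z = (X - mu) / sigma
= (85 - 91) / 5
= -6 / 5
= -1.20


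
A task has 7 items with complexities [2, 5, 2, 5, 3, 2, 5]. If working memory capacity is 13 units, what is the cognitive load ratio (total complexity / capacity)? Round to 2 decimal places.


Total complexity = 2 + 5 + 2 + 5 + 3 + 2 + 5 = 24
Load = total / capacity = 24 / 13
= 1.85


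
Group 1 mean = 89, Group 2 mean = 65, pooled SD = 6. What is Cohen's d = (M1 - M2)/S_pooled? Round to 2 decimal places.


Cohen's d = (M1 - M2) / S_pooled
= (89 - 65) / 6
= 24 / 6
= 4.00


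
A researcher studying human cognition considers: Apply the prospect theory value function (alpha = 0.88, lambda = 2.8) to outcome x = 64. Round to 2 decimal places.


Since x = 64 >= 0, use v(x) = x^0.88
64^0.88 = 38.8542
v(64) = 38.85


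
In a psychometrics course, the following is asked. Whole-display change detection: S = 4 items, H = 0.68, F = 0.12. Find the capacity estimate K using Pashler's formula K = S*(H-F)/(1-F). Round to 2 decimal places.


K = S * (H - F) / (1 - F)
H - F = 0.56
1 - F = 0.88
K = 4 * 0.56 / 0.88
= 2.55


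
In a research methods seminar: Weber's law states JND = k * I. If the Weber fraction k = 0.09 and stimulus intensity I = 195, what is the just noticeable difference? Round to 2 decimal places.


JND = k * I
JND = 0.09 * 195
= 17.55


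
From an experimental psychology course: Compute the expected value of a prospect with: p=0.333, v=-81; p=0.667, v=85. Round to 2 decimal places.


EU = sum(p_i * v_i)
0.333 * -81 = -26.973
0.667 * 85 = 56.695
EU = -26.973 + 56.695
= 29.72


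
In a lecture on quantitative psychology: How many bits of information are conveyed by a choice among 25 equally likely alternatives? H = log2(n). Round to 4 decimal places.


H = log2(n)
H = log2(25)
= 4.6439


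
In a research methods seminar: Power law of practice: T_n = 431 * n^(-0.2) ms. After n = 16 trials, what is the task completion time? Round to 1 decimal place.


T_n = 431 * 16^(-0.2)
16^(-0.2) = 0.574349
T_n = 431 * 0.574349
= 247.5 ms


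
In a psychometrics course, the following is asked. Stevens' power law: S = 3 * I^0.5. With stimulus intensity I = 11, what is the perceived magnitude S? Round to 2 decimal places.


S = 3 * 11^0.5
11^0.5 = 3.3166
S = 3 * 3.3166
= 9.95


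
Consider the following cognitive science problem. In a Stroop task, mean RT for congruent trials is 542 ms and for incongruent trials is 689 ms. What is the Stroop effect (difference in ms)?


Stroop effect = RT(incongruent) - RT(congruent)
= 689 - 542
= 147 ms


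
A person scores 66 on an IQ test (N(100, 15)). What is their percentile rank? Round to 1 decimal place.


z = (IQ - mean) / SD
z = (66 - 100) / 15 = -2.2667
Percentile = Phi(-2.2667) * 100
Phi(-2.2667) = 0.011704
= 1.2


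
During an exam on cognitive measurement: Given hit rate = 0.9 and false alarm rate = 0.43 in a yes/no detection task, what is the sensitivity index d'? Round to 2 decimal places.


d' = z(HR) - z(FAR)
z(0.9) = 1.2816
z(0.43) = -0.1764
d' = 1.2816 - -0.1764
= 1.46


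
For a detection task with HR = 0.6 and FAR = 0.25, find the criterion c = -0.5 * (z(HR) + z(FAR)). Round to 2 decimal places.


c = -0.5 * (z(HR) + z(FAR))
z(0.6) = 0.2533
z(0.25) = -0.6745
c = -0.5 * (0.2533 + -0.6745)
= -0.5 * -0.4212
= 0.21


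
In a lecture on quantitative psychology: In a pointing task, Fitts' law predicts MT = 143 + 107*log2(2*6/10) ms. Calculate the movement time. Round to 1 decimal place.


MT = 143 + 107 * log2(2*6/10)
2D/W = 1.2
log2(1.2) = 0.263
MT = 143 + 107 * 0.263
= 171.1 ms


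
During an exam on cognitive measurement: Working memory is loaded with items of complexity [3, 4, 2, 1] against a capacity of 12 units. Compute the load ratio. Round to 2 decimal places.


Total complexity = 3 + 4 + 2 + 1 = 10
Load = total / capacity = 10 / 12
= 0.83


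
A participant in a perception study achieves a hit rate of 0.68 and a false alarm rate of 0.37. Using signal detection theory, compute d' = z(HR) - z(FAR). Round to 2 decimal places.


d' = z(HR) - z(FAR)
z(0.68) = 0.4677
z(0.37) = -0.3319
d' = 0.4677 - -0.3319
= 0.80


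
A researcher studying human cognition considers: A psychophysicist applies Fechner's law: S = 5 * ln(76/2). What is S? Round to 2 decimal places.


S = 5 * ln(76/2)
I/I0 = 38.0
ln(38.0) = 3.6376
S = 5 * 3.6376
= 18.19


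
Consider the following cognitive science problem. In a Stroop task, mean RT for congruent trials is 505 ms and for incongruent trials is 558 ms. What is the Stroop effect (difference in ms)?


Stroop effect = RT(incongruent) - RT(congruent)
= 558 - 505
= 53 ms


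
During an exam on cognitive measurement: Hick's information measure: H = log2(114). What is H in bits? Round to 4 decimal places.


H = log2(n)
H = log2(114)
= 6.8329


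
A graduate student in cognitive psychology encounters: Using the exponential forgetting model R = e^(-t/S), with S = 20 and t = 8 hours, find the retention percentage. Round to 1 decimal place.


R = e^(-t/S)
-t/S = -8/20 = -0.4
R = e^(-0.4) = 0.67032
Percentage = 0.67032 * 100
= 67.0


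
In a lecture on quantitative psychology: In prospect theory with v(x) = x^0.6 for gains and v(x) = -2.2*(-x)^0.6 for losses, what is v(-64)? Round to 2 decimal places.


Since x = -64 < 0, use v(x) = -lambda*(-x)^alpha
(-x) = 64
64^0.6 = 12.1257
v(-64) = -2.2 * 12.1257
= -26.68


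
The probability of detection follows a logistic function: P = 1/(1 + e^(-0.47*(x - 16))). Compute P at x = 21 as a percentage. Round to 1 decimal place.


P(x) = 1/(1 + e^(-0.47*(21 - 16)))
Exponent = -0.47 * 5 = -2.35
e^(-2.35) = 0.095369
P = 1/(1 + 0.095369) = 0.912934
Percentage = 91.3


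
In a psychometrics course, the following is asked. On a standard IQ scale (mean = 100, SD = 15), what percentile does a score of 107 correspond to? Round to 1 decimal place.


z = (IQ - mean) / SD
z = (107 - 100) / 15 = 0.4667
Percentile = Phi(0.4667) * 100
Phi(0.4667) = 0.679643
= 68.0


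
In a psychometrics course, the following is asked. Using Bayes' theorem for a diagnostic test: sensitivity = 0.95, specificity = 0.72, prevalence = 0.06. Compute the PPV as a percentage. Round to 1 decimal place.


PPV = (sens * prev) / (sens * prev + (1-spec) * (1-prev))
Numerator = 0.95 * 0.06 = 0.057
P(positive and no disease) = (1 - spec) * (1 - prev) = (1 - 0.72) * (1 - 0.06) = 0.2632
Denominator = 0.057 + 0.2632 = 0.3202
PPV = 0.057 / 0.3202 = 0.178014
As percentage = 17.8


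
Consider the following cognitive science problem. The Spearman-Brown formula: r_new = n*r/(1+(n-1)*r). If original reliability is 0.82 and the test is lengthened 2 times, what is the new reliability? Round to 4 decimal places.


r_new = n*r / (1 + (n-1)*r)
Numerator = 2 * 0.82 = 1.64
Denominator = 1 + 1 * 0.82 = 1.82
r_new = 1.64 / 1.82
= 0.9011


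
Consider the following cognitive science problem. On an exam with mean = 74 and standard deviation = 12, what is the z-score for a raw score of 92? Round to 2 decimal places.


z = (X - mu) / sigma
= (92 - 74) / 12
= 18 / 12
= 1.50


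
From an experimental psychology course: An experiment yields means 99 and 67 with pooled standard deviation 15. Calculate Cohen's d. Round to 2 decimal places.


Cohen's d = (M1 - M2) / S_pooled
= (99 - 67) / 15
= 32 / 15
= 2.13


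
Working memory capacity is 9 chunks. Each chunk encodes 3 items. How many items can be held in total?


Total items = chunks * items_per_chunk
= 9 * 3
= 27


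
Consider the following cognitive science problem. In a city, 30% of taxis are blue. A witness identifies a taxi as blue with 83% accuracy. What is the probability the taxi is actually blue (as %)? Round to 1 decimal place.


P(blue | says blue) = P(says blue | blue)*P(blue) / [P(says blue | blue)*P(blue) + P(says blue | not blue)*P(not blue)]
Numerator = 0.83 * 0.3 = 0.249
False identification = 0.17 * 0.7 = 0.119
P = 0.249 / (0.249 + 0.119)
= 0.249 / 0.368
As percentage = 67.7


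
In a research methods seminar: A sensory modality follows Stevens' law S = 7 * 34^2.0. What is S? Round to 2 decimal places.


S = 7 * 34^2.0
34^2.0 = 1156.0
S = 7 * 1156.0
= 8092.00


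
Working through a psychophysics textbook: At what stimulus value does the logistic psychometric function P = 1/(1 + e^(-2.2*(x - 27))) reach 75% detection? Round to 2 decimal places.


At P = 0.75: 0.75 = 1/(1 + e^(-k*(x-x0)))
Solving: e^(-k*(x-x0)) = 1/3
x = x0 + ln(3)/k
ln(3) = 1.0986
x = 27 + 1.0986/2.2
= 27 + 0.4994
= 27.50


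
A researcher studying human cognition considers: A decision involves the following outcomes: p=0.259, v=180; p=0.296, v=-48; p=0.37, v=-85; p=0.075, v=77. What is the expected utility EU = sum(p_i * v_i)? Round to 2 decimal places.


EU = sum(p_i * v_i)
0.259 * 180 = 46.62
0.296 * -48 = -14.208
0.37 * -85 = -31.45
0.075 * 77 = 5.775
EU = 46.62 + -14.208 + -31.45 + 5.775
= 6.74


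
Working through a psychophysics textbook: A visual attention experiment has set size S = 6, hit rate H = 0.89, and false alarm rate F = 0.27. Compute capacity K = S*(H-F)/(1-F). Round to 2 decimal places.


K = S * (H - F) / (1 - F)
H - F = 0.62
1 - F = 0.73
K = 6 * 0.62 / 0.73
= 5.10


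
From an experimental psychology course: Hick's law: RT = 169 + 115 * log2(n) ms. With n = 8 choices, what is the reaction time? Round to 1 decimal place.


RT = 169 + 115 * log2(8)
log2(8) = 3.0
RT = 169 + 115 * 3.0
= 169 + 345.0
= 514.0 ms


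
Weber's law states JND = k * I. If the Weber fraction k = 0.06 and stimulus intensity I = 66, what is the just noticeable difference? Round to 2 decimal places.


JND = k * I
JND = 0.06 * 66
= 3.96


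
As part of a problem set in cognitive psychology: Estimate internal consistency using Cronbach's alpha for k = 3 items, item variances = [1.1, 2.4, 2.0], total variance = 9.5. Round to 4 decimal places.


alpha = (k/(k-1)) * (1 - sum(s_i^2)/s_total^2)
sum(item variances) = 5.5
k/(k-1) = 3/2 = 1.5
1 - 5.5/9.5 = 1 - 0.578947 = 0.421053
alpha = 1.5 * 0.421053
= 0.6316


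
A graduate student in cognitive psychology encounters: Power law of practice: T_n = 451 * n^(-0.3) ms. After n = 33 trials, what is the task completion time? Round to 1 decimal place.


T_n = 451 * 33^(-0.3)
33^(-0.3) = 0.350305
T_n = 451 * 0.350305
= 158.0 ms


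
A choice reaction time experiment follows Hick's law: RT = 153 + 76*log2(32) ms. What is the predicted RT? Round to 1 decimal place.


RT = 153 + 76 * log2(32)
log2(32) = 5.0
RT = 153 + 76 * 5.0
= 153 + 380.0
= 533.0 ms


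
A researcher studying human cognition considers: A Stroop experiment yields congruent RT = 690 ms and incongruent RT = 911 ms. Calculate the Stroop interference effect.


Stroop effect = RT(incongruent) - RT(congruent)
= 911 - 690
= 221 ms


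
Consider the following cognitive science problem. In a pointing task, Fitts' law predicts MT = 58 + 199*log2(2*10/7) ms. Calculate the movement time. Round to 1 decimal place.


MT = 58 + 199 * log2(2*10/7)
2D/W = 2.857143
log2(2.857143) = 1.5146
MT = 58 + 199 * 1.5146
= 359.4 ms


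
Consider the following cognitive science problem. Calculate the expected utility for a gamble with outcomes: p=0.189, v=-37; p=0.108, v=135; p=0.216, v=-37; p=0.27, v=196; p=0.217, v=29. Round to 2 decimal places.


EU = sum(p_i * v_i)
0.189 * -37 = -6.993
0.108 * 135 = 14.58
0.216 * -37 = -7.992
0.27 * 196 = 52.92
0.217 * 29 = 6.293
EU = -6.993 + 14.58 + -7.992 + 52.92 + 6.293
= 58.81


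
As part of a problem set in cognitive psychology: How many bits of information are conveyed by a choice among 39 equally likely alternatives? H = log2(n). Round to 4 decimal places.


H = log2(n)
H = log2(39)
= 5.2854


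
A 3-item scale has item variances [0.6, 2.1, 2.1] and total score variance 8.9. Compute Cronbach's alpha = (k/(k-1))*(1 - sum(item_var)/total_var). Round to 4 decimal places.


alpha = (k/(k-1)) * (1 - sum(s_i^2)/s_total^2)
sum(item variances) = 4.8
k/(k-1) = 3/2 = 1.5
1 - 4.8/8.9 = 1 - 0.539326 = 0.460674
alpha = 1.5 * 0.460674
= 0.6910


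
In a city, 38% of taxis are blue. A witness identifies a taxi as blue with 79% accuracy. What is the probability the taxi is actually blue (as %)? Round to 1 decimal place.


P(blue | says blue) = P(says blue | blue)*P(blue) / [P(says blue | blue)*P(blue) + P(says blue | not blue)*P(not blue)]
Numerator = 0.79 * 0.38 = 0.3002
False identification = 0.21 * 0.62 = 0.1302
P = 0.3002 / (0.3002 + 0.1302)
= 0.3002 / 0.4304
As percentage = 69.7


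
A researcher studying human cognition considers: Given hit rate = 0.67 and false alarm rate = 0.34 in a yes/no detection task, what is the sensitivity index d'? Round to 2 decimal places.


d' = z(HR) - z(FAR)
z(0.67) = 0.4399
z(0.34) = -0.4125
d' = 0.4399 - -0.4125
= 0.85


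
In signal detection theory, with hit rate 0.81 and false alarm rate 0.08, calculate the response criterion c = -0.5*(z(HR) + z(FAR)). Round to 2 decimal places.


c = -0.5 * (z(HR) + z(FAR))
z(0.81) = 0.8779
z(0.08) = -1.4051
c = -0.5 * (0.8779 + -1.4051)
= -0.5 * -0.5272
= 0.26


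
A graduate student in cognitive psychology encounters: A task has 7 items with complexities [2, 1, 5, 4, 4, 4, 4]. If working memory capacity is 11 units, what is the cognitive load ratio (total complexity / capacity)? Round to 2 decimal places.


Total complexity = 2 + 1 + 5 + 4 + 4 + 4 + 4 = 24
Load = total / capacity = 24 / 11
= 2.18


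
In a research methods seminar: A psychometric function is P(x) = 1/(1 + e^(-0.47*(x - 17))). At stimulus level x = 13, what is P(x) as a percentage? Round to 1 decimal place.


P(x) = 1/(1 + e^(-0.47*(13 - 17)))
Exponent = -0.47 * -4 = 1.88
e^(1.88) = 6.553505
P = 1/(1 + 6.553505) = 0.132389
Percentage = 13.2


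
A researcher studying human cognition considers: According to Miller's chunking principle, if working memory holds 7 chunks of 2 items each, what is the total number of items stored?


Total items = chunks * items_per_chunk
= 7 * 2
= 14


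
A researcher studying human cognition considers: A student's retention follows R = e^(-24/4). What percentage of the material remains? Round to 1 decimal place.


R = e^(-t/S)
-t/S = -24/4 = -6.0
R = e^(-6.0) = 0.002479
Percentage = 0.002479 * 100
= 0.2


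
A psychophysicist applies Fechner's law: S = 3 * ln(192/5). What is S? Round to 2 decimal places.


S = 3 * ln(192/5)
I/I0 = 38.4
ln(38.4) = 3.6481
S = 3 * 3.6481
= 10.94


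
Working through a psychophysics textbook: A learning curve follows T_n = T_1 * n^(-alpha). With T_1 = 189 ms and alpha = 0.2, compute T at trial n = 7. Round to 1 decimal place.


T_n = 189 * 7^(-0.2)
7^(-0.2) = 0.677611
T_n = 189 * 0.677611
= 128.1 ms


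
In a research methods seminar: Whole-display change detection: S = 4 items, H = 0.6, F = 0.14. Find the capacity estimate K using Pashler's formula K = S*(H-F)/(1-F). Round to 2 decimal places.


K = S * (H - F) / (1 - F)
H - F = 0.46
1 - F = 0.86
K = 4 * 0.46 / 0.86
= 2.14


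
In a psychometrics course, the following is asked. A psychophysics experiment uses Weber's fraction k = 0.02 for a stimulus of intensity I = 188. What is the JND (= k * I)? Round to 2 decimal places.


JND = k * I
JND = 0.02 * 188
= 3.76


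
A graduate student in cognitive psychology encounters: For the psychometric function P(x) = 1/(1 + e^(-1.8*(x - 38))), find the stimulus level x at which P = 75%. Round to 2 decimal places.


At P = 0.75: 0.75 = 1/(1 + e^(-k*(x-x0)))
Solving: e^(-k*(x-x0)) = 1/3
x = x0 + ln(3)/k
ln(3) = 1.0986
x = 38 + 1.0986/1.8
= 38 + 0.6103
= 38.61


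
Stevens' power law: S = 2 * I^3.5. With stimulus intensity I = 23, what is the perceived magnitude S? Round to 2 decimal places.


S = 2 * 23^3.5
23^3.5 = 58350.8821
S = 2 * 58350.8821
= 116701.76


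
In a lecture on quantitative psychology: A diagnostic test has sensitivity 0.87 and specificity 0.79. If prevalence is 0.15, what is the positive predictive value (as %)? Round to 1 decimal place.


PPV = (sens * prev) / (sens * prev + (1-spec) * (1-prev))
Numerator = 0.87 * 0.15 = 0.1305
P(positive and no disease) = (1 - spec) * (1 - prev) = (1 - 0.79) * (1 - 0.15) = 0.1785
Denominator = 0.1305 + 0.1785 = 0.309
PPV = 0.1305 / 0.309 = 0.42233
As percentage = 42.2


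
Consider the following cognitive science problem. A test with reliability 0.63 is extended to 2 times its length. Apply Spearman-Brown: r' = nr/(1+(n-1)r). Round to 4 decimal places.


r_new = n*r / (1 + (n-1)*r)
Numerator = 2 * 0.63 = 1.26
Denominator = 1 + 1 * 0.63 = 1.63
r_new = 1.26 / 1.63
= 0.7730


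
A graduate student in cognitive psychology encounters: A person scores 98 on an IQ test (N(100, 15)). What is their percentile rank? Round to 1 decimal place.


z = (IQ - mean) / SD
z = (98 - 100) / 15 = -0.1333
Percentile = Phi(-0.1333) * 100
Phi(-0.1333) = 0.446978
= 44.7


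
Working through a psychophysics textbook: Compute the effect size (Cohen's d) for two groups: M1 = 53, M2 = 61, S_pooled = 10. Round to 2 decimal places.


Cohen's d = (M1 - M2) / S_pooled
= (53 - 61) / 10
= -8 / 10
= -0.80


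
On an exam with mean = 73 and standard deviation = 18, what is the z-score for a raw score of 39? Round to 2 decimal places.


z = (X - mu) / sigma
= (39 - 73) / 18
= -34 / 18
= -1.89


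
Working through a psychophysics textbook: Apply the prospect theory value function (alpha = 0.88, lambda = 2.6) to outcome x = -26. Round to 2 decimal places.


Since x = -26 < 0, use v(x) = -lambda*(-x)^alpha
(-x) = 26
26^0.88 = 17.5864
v(-26) = -2.6 * 17.5864
= -45.72
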